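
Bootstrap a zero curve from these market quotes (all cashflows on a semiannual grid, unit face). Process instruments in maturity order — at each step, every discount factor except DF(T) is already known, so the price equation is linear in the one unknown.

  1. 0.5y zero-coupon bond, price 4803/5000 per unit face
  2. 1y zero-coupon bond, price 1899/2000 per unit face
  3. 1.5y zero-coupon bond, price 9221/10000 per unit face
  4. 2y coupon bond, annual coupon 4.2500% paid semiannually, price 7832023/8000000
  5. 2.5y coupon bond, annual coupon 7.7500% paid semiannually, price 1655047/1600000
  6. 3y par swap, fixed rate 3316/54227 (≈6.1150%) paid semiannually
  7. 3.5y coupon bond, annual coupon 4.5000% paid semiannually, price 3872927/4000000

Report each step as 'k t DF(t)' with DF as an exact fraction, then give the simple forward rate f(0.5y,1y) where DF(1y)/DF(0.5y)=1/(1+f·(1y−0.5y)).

step 1 [0.5y] zero: DF = P = 4803/5000 ≈ 0.960600
step 2 [1y] zero: DF = P = 1899/2000 ≈ 0.949500
step 3 [1.5y] zero: DF = P = 9221/10000 ≈ 0.922100
step 4 [2y] bond c/2=17/800: DF=(7832023/8000000 − 17/800·(0.960600+0.949500+0.922100))/(1+17/800) = 8997/10000 ≈ 0.899700
step 5 [2.5y] bond c/2=31/800: DF=(1655047/1600000 − 31/800·(0.960600+0.949500+0.922100+0.899700))/(1+31/800) = 4283/5000 ≈ 0.856600
step 6 [3y] swap r/2=1658/54227: DF=(1 − 1658/54227·(0.960600+0.949500+0.922100+0.899700+0.856600))/(1+1658/54227) = 4171/5000 ≈ 0.834200
step 7 [3.5y] bond c/2=9/400: DF=(3872927/4000000 − 9/400·(0.960600+0.949500+0.922100+0.899700+0.856600+0.834200))/(1+9/400) = 2069/2500 ≈ 0.827600

1 1/2 4803/5000
2 1 1899/2000
3 3/2 9221/10000
4 2 8997/10000
5 5/2 4283/5000
6 3 4171/5000
7 7/2 2069/2500
f(0.5y,1y) = ((4803/5000)/(1899/2000) − 1)/(1/2) = 74/3165 ≈ 2.3381%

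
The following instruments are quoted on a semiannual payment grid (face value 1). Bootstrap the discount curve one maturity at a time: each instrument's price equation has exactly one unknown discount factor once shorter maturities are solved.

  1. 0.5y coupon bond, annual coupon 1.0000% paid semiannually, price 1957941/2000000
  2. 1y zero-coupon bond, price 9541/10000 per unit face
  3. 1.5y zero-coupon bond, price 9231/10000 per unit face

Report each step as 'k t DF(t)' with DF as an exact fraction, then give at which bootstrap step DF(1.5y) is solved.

1 1/2 9741/10000
2 1 9541/10000
3 3/2 9231/10000
DF(1.5y) is solved at step 3

step 1 [0.5y] bond c/2=1/200: DF=(1957941/2000000 − 1/200·(0))/(1+1/200) = 9741/10000 ≈ 0.974100
step 2 [1y] zero: DF = P = 9541/10000 ≈ 0.954100
step 3 [1.5y] zero: DF = P = 9231/10000 ≈ 0.923100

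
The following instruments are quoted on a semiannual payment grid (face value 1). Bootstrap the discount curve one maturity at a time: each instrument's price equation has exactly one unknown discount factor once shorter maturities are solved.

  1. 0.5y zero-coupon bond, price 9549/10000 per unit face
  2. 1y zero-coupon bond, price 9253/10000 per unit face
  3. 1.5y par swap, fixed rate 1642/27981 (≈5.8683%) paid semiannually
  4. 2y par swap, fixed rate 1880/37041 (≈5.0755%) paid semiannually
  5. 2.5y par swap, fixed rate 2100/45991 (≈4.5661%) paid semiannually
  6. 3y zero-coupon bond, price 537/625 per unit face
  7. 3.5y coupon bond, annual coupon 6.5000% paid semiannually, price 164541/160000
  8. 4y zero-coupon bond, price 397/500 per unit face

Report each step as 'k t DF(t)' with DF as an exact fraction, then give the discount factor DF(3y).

step 1 [0.5y] zero: DF = P = 9549/10000 ≈ 0.954900
step 2 [1y] zero: DF = P = 9253/10000 ≈ 0.925300
step 3 [1.5y] swap r/2=821/27981: DF=(1 − 821/27981·(0.954900+0.925300))/(1+821/27981) = 9179/10000 ≈ 0.917900
step 4 [2y] swap r/2=940/37041: DF=(1 − 940/37041·(0.954900+0.925300+0.917900))/(1+940/37041) = 453/500 ≈ 0.906000
step 5 [2.5y] swap r/2=1050/45991: DF=(1 − 1050/45991·(0.954900+0.925300+0.917900+0.906000))/(1+1050/45991) = 179/200 ≈ 0.895000
step 6 [3y] zero: DF = P = 537/625 ≈ 0.859200
step 7 [3.5y] bond c/2=13/400: DF=(164541/160000 − 13/400·(0.954900+0.925300+0.917900+0.906000+0.895000+0.859200))/(1+13/400) = 4121/5000 ≈ 0.824200
step 8 [4y] zero: DF = P = 397/500 ≈ 0.794000

1 1/2 9549/10000
2 1 9253/10000
3 3/2 9179/10000
4 2 453/500
5 5/2 179/200
6 3 537/625
7 7/2 4121/5000
8 4 397/500
DF(3y) = 537/625 ≈ 0.859200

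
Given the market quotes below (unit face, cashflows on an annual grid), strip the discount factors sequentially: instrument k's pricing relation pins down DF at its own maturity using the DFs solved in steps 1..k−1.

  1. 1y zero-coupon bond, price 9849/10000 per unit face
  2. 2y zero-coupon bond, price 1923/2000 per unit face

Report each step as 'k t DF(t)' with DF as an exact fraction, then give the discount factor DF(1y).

1 1 9849/10000
2 2 1923/2000
DF(1y) = 9849/10000 ≈ 0.984900

step 1 [1y] zero: DF = P = 9849/10000 ≈ 0.984900
step 2 [2y] zero: DF = P = 1923/2000 ≈ 0.961500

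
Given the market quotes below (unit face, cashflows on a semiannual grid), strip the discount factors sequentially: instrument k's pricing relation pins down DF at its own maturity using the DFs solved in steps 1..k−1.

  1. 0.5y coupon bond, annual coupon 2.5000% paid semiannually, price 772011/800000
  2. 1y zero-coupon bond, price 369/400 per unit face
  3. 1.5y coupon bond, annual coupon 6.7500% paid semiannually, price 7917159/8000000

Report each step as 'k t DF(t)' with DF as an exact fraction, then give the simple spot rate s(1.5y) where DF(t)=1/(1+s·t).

step 1 [0.5y] bond c/2=1/80: DF=(772011/800000 − 1/80·(0))/(1+1/80) = 9531/10000 ≈ 0.953100
step 2 [1y] zero: DF = P = 369/400 ≈ 0.922500
step 3 [1.5y] bond c/2=27/800: DF=(7917159/8000000 − 27/800·(0.953100+0.922500))/(1+27/800) = 8961/10000 ≈ 0.896100

1 1/2 9531/10000
2 1 369/400
3 3/2 8961/10000
s(1.5y) = (1/(8961/10000) − 1)/(3/2) = 2078/26883 ≈ 7.7298%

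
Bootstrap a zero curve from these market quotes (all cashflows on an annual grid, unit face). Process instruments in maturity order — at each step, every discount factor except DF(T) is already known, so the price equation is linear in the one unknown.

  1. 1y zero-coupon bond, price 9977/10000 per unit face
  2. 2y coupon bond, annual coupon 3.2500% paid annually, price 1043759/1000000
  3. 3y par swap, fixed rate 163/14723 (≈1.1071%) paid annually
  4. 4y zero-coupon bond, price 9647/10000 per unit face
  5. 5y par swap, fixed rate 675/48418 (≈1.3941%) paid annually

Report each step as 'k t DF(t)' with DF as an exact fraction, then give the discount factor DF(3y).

step 1 [1y] zero: DF = P = 9977/10000 ≈ 0.997700
step 2 [2y] bond c/1=13/400: DF=(1043759/1000000 − 13/400·(0.997700))/(1+13/400) = 1959/2000 ≈ 0.979500
step 3 [3y] swap r/1=163/14723: DF=(1 − 163/14723·(0.997700+0.979500))/(1+163/14723) = 4837/5000 ≈ 0.967400
step 4 [4y] zero: DF = P = 9647/10000 ≈ 0.964700
step 5 [5y] swap r/1=675/48418: DF=(1 − 675/48418·(0.997700+0.979500+0.967400+0.964700))/(1+675/48418) = 373/400 ≈ 0.932500

1 1 9977/10000
2 2 1959/2000
3 3 4837/5000
4 4 9647/10000
5 5 373/400
DF(3y) = 4837/5000 ≈ 0.967400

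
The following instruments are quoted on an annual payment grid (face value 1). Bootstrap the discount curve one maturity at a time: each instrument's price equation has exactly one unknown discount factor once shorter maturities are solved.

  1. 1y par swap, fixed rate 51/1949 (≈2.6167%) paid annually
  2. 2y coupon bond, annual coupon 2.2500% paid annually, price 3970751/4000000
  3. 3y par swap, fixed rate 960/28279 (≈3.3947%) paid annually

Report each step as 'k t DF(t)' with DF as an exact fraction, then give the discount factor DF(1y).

step 1 [1y] swap r/1=51/1949: DF=(1 − 51/1949·(0))/(1+51/1949) = 1949/2000 ≈ 0.974500
step 2 [2y] bond c/1=9/400: DF=(3970751/4000000 − 9/400·(0.974500))/(1+9/400) = 4747/5000 ≈ 0.949400
step 3 [3y] swap r/1=960/28279: DF=(1 − 960/28279·(0.974500+0.949400))/(1+960/28279) = 113/125 ≈ 0.904000

1 1 1949/2000
2 2 4747/5000
3 3 113/125
DF(1y) = 1949/2000 ≈ 0.974500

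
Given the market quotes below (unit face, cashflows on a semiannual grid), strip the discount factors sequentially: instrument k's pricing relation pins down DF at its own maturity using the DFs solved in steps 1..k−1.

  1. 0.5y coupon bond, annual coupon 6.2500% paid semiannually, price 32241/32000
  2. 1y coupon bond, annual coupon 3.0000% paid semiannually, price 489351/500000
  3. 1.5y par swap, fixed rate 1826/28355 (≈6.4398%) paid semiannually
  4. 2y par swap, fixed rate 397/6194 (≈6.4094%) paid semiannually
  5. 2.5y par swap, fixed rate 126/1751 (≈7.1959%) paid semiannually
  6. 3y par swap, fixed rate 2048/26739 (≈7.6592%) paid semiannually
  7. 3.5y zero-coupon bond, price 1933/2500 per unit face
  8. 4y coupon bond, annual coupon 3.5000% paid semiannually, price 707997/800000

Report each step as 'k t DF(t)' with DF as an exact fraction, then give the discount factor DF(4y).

1 1/2 977/1000
2 1 4749/5000
3 3/2 9087/10000
4 2 8809/10000
5 5/2 4181/5000
6 3 497/625
7 7/2 1933/2500
8 4 1529/2000
DF(4y) = 1529/2000 ≈ 0.764500

step 1 [0.5y] bond c/2=1/32: DF=(32241/32000 − 1/32·(0))/(1+1/32) = 977/1000 ≈ 0.977000
step 2 [1y] bond c/2=3/200: DF=(489351/500000 − 3/200·(0.977000))/(1+3/200) = 4749/5000 ≈ 0.949800
step 3 [1.5y] swap r/2=913/28355: DF=(1 − 913/28355·(0.977000+0.949800))/(1+913/28355) = 9087/10000 ≈ 0.908700
step 4 [2y] swap r/2=397/12388: DF=(1 − 397/12388·(0.977000+0.949800+0.908700))/(1+397/12388) = 8809/10000 ≈ 0.880900
step 5 [2.5y] swap r/2=63/1751: DF=(1 − 63/1751·(0.977000+0.949800+0.908700+0.880900))/(1+63/1751) = 4181/5000 ≈ 0.836200
step 6 [3y] swap r/2=1024/26739: DF=(1 − 1024/26739·(0.977000+0.949800+0.908700+0.880900+0.836200))/(1+1024/26739) = 497/625 ≈ 0.795200
step 7 [3.5y] zero: DF = P = 1933/2500 ≈ 0.773200
step 8 [4y] bond c/2=7/400: DF=(707997/800000 − 7/400·(0.977000+0.949800+0.908700+0.880900+0.836200+0.795200+0.773200))/(1+7/400) = 1529/2000 ≈ 0.764500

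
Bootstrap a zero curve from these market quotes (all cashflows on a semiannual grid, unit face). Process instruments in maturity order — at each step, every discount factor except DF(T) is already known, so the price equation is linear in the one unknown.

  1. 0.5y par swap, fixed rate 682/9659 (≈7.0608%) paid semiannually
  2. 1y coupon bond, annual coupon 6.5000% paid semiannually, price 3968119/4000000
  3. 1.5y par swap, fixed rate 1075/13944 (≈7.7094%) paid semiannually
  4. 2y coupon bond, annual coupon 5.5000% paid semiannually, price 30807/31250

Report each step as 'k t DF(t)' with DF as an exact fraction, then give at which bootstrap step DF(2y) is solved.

step 1 [0.5y] swap r/2=341/9659: DF=(1 − 341/9659·(0))/(1+341/9659) = 9659/10000 ≈ 0.965900
step 2 [1y] bond c/2=13/400: DF=(3968119/4000000 − 13/400·(0.965900))/(1+13/400) = 1163/1250 ≈ 0.930400
step 3 [1.5y] swap r/2=1075/27888: DF=(1 − 1075/27888·(0.965900+0.930400))/(1+1075/27888) = 357/400 ≈ 0.892500
step 4 [2y] bond c/2=11/400: DF=(30807/31250 − 11/400·(0.965900+0.930400+0.892500))/(1+11/400) = 553/625 ≈ 0.884800

1 1/2 9659/10000
2 1 1163/1250
3 3/2 357/400
4 2 553/625
DF(2y) is solved at step 4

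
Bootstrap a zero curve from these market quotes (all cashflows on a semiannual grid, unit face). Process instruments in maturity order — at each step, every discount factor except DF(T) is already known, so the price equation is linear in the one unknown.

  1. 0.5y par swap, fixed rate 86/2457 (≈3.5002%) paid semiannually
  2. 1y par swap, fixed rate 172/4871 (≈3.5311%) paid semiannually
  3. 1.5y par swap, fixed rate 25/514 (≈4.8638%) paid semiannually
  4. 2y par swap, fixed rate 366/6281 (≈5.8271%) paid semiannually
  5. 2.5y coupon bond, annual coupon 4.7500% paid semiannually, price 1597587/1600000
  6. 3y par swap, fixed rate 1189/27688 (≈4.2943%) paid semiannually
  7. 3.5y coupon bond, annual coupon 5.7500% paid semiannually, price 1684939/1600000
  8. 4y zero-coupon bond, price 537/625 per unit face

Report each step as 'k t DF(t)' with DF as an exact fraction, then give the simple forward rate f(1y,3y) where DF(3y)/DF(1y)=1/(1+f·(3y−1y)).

step 1 [0.5y] swap r/2=43/2457: DF=(1 − 43/2457·(0))/(1+43/2457) = 2457/2500 ≈ 0.982800
step 2 [1y] swap r/2=86/4871: DF=(1 − 86/4871·(0.982800))/(1+86/4871) = 1207/1250 ≈ 0.965600
step 3 [1.5y] swap r/2=25/1028: DF=(1 − 25/1028·(0.982800+0.965600))/(1+25/1028) = 93/100 ≈ 0.930000
step 4 [2y] swap r/2=183/6281: DF=(1 − 183/6281·(0.982800+0.965600+0.930000))/(1+183/6281) = 4451/5000 ≈ 0.890200
step 5 [2.5y] bond c/2=19/800: DF=(1597587/1600000 − 19/800·(0.982800+0.965600+0.930000+0.890200))/(1+19/800) = 8879/10000 ≈ 0.887900
step 6 [3y] swap r/2=1189/55376: DF=(1 − 1189/55376·(0.982800+0.965600+0.930000+0.890200+0.887900))/(1+1189/55376) = 8811/10000 ≈ 0.881100
step 7 [3.5y] bond c/2=23/800: DF=(1684939/1600000 − 23/800·(0.982800+0.965600+0.930000+0.890200+0.887900+0.881100))/(1+23/800) = 8689/10000 ≈ 0.868900
step 8 [4y] zero: DF = P = 537/625 ≈ 0.859200

1 1/2 2457/2500
2 1 1207/1250
3 3/2 93/100
4 2 4451/5000
5 5/2 8879/10000
6 3 8811/10000
7 7/2 8689/10000
8 4 537/625
f(1y,3y) = ((1207/1250)/(8811/10000) − 1)/(2) = 845/17622 ≈ 4.7951%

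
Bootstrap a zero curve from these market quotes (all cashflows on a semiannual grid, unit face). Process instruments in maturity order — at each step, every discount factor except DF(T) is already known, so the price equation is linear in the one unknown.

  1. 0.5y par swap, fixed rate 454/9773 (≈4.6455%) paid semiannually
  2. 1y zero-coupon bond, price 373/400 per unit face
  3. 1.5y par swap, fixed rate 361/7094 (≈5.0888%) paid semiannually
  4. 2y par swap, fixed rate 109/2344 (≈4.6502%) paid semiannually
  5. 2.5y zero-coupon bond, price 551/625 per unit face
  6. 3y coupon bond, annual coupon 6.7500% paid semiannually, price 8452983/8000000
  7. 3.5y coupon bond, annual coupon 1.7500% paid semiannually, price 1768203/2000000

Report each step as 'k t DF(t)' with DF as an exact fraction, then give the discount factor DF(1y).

step 1 [0.5y] swap r/2=227/9773: DF=(1 − 227/9773·(0))/(1+227/9773) = 9773/10000 ≈ 0.977300
step 2 [1y] zero: DF = P = 373/400 ≈ 0.932500
step 3 [1.5y] swap r/2=361/14188: DF=(1 − 361/14188·(0.977300+0.932500))/(1+361/14188) = 4639/5000 ≈ 0.927800
step 4 [2y] swap r/2=109/4688: DF=(1 − 109/4688·(0.977300+0.932500+0.927800))/(1+109/4688) = 1141/1250 ≈ 0.912800
step 5 [2.5y] zero: DF = P = 551/625 ≈ 0.881600
step 6 [3y] bond c/2=27/800: DF=(8452983/8000000 − 27/800·(0.977300+0.932500+0.927800+0.912800+0.881600))/(1+27/800) = 8709/10000 ≈ 0.870900
step 7 [3.5y] bond c/2=7/800: DF=(1768203/2000000 − 7/800·(0.977300+0.932500+0.927800+0.912800+0.881600+0.870900))/(1+7/800) = 8287/10000 ≈ 0.828700

1 1/2 9773/10000
2 1 373/400
3 3/2 4639/5000
4 2 1141/1250
5 5/2 551/625
6 3 8709/10000
7 7/2 8287/10000
DF(1y) = 373/400 ≈ 0.932500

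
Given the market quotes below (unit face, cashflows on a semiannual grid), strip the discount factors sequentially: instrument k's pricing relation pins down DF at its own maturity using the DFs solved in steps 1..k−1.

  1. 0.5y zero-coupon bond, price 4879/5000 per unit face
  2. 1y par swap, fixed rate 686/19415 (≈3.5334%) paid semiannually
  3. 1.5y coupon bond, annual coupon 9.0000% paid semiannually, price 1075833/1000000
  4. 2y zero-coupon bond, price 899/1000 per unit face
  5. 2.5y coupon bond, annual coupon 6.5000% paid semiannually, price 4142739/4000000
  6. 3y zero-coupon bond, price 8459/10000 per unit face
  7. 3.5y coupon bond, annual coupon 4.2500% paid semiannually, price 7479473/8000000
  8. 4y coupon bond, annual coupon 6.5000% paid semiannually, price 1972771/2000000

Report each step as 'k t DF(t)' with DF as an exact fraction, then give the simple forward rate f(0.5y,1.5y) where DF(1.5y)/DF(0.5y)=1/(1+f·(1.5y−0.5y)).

1 1/2 4879/5000
2 1 9657/10000
3 3/2 9459/10000
4 2 899/1000
5 5/2 8839/10000
6 3 8459/10000
7 7/2 8007/10000
8 4 1513/2000
f(0.5y,1.5y) = ((4879/5000)/(9459/10000) − 1)/(1) = 299/9459 ≈ 3.1610%

step 1 [0.5y] zero: DF = P = 4879/5000 ≈ 0.975800
step 2 [1y] swap r/2=343/19415: DF=(1 − 343/19415·(0.975800))/(1+343/19415) = 9657/10000 ≈ 0.965700
step 3 [1.5y] bond c/2=9/200: DF=(1075833/1000000 − 9/200·(0.975800+0.965700))/(1+9/200) = 9459/10000 ≈ 0.945900
step 4 [2y] zero: DF = P = 899/1000 ≈ 0.899000
step 5 [2.5y] bond c/2=13/400: DF=(4142739/4000000 − 13/400·(0.975800+0.965700+0.945900+0.899000))/(1+13/400) = 8839/10000 ≈ 0.883900
step 6 [3y] zero: DF = P = 8459/10000 ≈ 0.845900
step 7 [3.5y] bond c/2=17/800: DF=(7479473/8000000 − 17/800·(0.975800+0.965700+0.945900+0.899000+0.883900+0.845900))/(1+17/800) = 8007/10000 ≈ 0.800700
step 8 [4y] bond c/2=13/400: DF=(1972771/2000000 − 13/400·(0.975800+0.965700+0.945900+0.899000+0.883900+0.845900+0.800700))/(1+13/400) = 1513/2000 ≈ 0.756500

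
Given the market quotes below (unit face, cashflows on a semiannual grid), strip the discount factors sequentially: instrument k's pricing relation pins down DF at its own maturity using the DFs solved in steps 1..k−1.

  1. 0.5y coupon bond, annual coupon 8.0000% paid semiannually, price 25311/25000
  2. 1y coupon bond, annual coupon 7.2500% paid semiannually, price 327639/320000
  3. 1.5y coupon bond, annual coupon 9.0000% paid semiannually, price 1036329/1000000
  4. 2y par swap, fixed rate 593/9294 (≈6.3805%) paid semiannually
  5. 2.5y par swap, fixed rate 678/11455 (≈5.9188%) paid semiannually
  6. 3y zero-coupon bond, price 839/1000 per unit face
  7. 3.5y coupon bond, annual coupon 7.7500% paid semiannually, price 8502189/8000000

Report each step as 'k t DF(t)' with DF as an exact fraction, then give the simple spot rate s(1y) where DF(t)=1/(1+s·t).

1 1/2 1947/2000
2 1 477/500
3 3/2 9087/10000
4 2 4407/5000
5 5/2 2161/2500
6 3 839/1000
7 7/2 8209/10000
s(1y) = (1/(477/500) − 1)/(1) = 23/477 ≈ 4.8218%

step 1 [0.5y] bond c/2=1/25: DF=(25311/25000 − 1/25·(0))/(1+1/25) = 1947/2000 ≈ 0.973500
step 2 [1y] bond c/2=29/800: DF=(327639/320000 − 29/800·(0.973500))/(1+29/800) = 477/500 ≈ 0.954000
step 3 [1.5y] bond c/2=9/200: DF=(1036329/1000000 − 9/200·(0.973500+0.954000))/(1+9/200) = 9087/10000 ≈ 0.908700
step 4 [2y] swap r/2=593/18588: DF=(1 − 593/18588·(0.973500+0.954000+0.908700))/(1+593/18588) = 4407/5000 ≈ 0.881400
step 5 [2.5y] swap r/2=339/11455: DF=(1 − 339/11455·(0.973500+0.954000+0.908700+0.881400))/(1+339/11455) = 2161/2500 ≈ 0.864400
step 6 [3y] zero: DF = P = 839/1000 ≈ 0.839000
step 7 [3.5y] bond c/2=31/800: DF=(8502189/8000000 − 31/800·(0.973500+0.954000+0.908700+0.881400+0.864400+0.839000))/(1+31/800) = 8209/10000 ≈ 0.820900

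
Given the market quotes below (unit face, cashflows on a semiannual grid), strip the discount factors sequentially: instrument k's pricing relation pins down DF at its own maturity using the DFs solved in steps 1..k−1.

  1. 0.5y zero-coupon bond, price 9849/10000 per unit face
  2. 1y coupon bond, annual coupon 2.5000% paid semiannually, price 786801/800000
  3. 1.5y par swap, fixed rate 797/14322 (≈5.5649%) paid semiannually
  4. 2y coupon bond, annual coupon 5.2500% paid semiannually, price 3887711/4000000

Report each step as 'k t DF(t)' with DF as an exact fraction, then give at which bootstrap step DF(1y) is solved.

1 1/2 9849/10000
2 1 1199/1250
3 3/2 9203/10000
4 2 4369/5000
DF(1y) is solved at step 2

step 1 [0.5y] zero: DF = P = 9849/10000 ≈ 0.984900
step 2 [1y] bond c/2=1/80: DF=(786801/800000 − 1/80·(0.984900))/(1+1/80) = 1199/1250 ≈ 0.959200
step 3 [1.5y] swap r/2=797/28644: DF=(1 − 797/28644·(0.984900+0.959200))/(1+797/28644) = 9203/10000 ≈ 0.920300
step 4 [2y] bond c/2=21/800: DF=(3887711/4000000 − 21/800·(0.984900+0.959200+0.920300))/(1+21/800) = 4369/5000 ≈ 0.873800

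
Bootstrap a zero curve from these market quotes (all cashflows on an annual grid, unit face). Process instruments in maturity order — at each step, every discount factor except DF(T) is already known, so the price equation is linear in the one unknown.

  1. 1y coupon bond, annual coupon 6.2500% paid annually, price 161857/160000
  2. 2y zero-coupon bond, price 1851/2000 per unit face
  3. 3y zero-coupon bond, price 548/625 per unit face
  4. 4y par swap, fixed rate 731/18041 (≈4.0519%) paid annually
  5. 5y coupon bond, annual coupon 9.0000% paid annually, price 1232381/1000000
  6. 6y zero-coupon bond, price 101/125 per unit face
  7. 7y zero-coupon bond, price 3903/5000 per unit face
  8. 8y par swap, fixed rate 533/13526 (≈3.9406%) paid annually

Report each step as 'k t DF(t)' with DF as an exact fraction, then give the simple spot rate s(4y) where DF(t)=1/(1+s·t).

step 1 [1y] bond c/1=1/16: DF=(161857/160000 − 1/16·(0))/(1+1/16) = 9521/10000 ≈ 0.952100
step 2 [2y] zero: DF = P = 1851/2000 ≈ 0.925500
step 3 [3y] zero: DF = P = 548/625 ≈ 0.876800
step 4 [4y] swap r/1=731/18041: DF=(1 − 731/18041·(0.952100+0.925500+0.876800))/(1+731/18041) = 4269/5000 ≈ 0.853800
step 5 [5y] bond c/1=9/100: DF=(1232381/1000000 − 9/100·(0.952100+0.925500+0.876800+0.853800))/(1+9/100) = 8327/10000 ≈ 0.832700
step 6 [6y] zero: DF = P = 101/125 ≈ 0.808000
step 7 [7y] zero: DF = P = 3903/5000 ≈ 0.780600
step 8 [8y] swap r/1=533/13526: DF=(1 − 533/13526·(0.952100+0.925500+0.876800+0.853800+0.832700+0.808000+0.780600))/(1+533/13526) = 1467/2000 ≈ 0.733500

1 1 9521/10000
2 2 1851/2000
3 3 548/625
4 4 4269/5000
5 5 8327/10000
6 6 101/125
7 7 3903/5000
8 8 1467/2000
s(4y) = (1/(4269/5000) − 1)/(4) = 731/17076 ≈ 4.2809%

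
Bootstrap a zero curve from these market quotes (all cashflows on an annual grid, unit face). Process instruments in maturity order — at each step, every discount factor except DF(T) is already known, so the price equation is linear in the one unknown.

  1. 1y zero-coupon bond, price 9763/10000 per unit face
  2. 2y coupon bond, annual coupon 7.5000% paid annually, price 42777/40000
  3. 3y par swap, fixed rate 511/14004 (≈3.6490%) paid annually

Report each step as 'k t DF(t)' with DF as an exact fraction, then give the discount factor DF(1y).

1 1 9763/10000
2 2 9267/10000
3 3 4489/5000
DF(1y) = 9763/10000 ≈ 0.976300

step 1 [1y] zero: DF = P = 9763/10000 ≈ 0.976300
step 2 [2y] bond c/1=3/40: DF=(42777/40000 − 3/40·(0.976300))/(1+3/40) = 9267/10000 ≈ 0.926700
step 3 [3y] swap r/1=511/14004: DF=(1 − 511/14004·(0.976300+0.926700))/(1+511/14004) = 4489/5000 ≈ 0.897800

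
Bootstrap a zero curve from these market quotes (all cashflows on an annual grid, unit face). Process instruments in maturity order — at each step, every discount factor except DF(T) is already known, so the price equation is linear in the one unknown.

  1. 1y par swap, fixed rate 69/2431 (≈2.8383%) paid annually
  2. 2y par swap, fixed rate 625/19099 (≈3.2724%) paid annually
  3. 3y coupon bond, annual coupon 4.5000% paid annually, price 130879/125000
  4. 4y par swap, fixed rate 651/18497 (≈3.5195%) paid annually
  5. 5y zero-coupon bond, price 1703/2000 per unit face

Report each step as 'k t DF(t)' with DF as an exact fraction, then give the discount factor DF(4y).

1 1 2431/2500
2 2 15/16
3 3 9197/10000
4 4 4349/5000
5 5 1703/2000
DF(4y) = 4349/5000 ≈ 0.869800

step 1 [1y] swap r/1=69/2431: DF=(1 − 69/2431·(0))/(1+69/2431) = 2431/2500 ≈ 0.972400
step 2 [2y] swap r/1=625/19099: DF=(1 − 625/19099·(0.972400))/(1+625/19099) = 15/16 ≈ 0.937500
step 3 [3y] bond c/1=9/200: DF=(130879/125000 − 9/200·(0.972400+0.937500))/(1+9/200) = 9197/10000 ≈ 0.919700
step 4 [4y] swap r/1=651/18497: DF=(1 − 651/18497·(0.972400+0.937500+0.919700))/(1+651/18497) = 4349/5000 ≈ 0.869800
step 5 [5y] zero: DF = P = 1703/2000 ≈ 0.851500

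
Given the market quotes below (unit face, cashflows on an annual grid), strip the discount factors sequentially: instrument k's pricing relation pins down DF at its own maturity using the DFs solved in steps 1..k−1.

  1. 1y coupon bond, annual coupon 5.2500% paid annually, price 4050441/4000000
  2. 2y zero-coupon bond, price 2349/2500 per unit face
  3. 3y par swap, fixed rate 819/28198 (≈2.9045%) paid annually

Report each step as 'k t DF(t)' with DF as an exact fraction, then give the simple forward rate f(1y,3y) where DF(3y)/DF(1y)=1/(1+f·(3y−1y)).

step 1 [1y] bond c/1=21/400: DF=(4050441/4000000 − 21/400·(0))/(1+21/400) = 9621/10000 ≈ 0.962100
step 2 [2y] zero: DF = P = 2349/2500 ≈ 0.939600
step 3 [3y] swap r/1=819/28198: DF=(1 − 819/28198·(0.962100+0.939600))/(1+819/28198) = 9181/10000 ≈ 0.918100

1 1 9621/10000
2 2 2349/2500
3 3 9181/10000
f(1y,3y) = ((9621/10000)/(9181/10000) − 1)/(2) = 220/9181 ≈ 2.3963%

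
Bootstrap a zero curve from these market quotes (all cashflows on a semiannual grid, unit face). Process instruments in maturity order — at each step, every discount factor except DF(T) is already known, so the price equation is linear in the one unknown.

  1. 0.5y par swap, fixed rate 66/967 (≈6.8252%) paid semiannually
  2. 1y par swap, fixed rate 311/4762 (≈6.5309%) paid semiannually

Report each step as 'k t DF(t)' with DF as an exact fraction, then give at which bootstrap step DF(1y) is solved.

step 1 [0.5y] swap r/2=33/967: DF=(1 − 33/967·(0))/(1+33/967) = 967/1000 ≈ 0.967000
step 2 [1y] swap r/2=311/9524: DF=(1 − 311/9524·(0.967000))/(1+311/9524) = 4689/5000 ≈ 0.937800

1 1/2 967/1000
2 1 4689/5000
DF(1y) is solved at step 2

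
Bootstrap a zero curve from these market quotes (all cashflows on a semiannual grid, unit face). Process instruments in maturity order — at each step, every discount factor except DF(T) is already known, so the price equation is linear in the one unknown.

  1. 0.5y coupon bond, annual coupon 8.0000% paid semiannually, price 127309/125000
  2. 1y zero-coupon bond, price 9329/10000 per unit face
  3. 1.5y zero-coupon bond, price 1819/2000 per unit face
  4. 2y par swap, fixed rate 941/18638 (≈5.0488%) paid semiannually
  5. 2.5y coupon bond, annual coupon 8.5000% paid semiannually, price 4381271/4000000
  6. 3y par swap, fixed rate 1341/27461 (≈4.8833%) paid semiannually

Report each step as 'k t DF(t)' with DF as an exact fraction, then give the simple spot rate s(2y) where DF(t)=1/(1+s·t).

1 1/2 9793/10000
2 1 9329/10000
3 3/2 1819/2000
4 2 9059/10000
5 5/2 8987/10000
6 3 8659/10000
s(2y) = (1/(9059/10000) − 1)/(2) = 941/18118 ≈ 5.1937%

step 1 [0.5y] bond c/2=1/25: DF=(127309/125000 − 1/25·(0))/(1+1/25) = 9793/10000 ≈ 0.979300
step 2 [1y] zero: DF = P = 9329/10000 ≈ 0.932900
step 3 [1.5y] zero: DF = P = 1819/2000 ≈ 0.909500
step 4 [2y] swap r/2=941/37276: DF=(1 − 941/37276·(0.979300+0.932900+0.909500))/(1+941/37276) = 9059/10000 ≈ 0.905900
step 5 [2.5y] bond c/2=17/400: DF=(4381271/4000000 − 17/400·(0.979300+0.932900+0.909500+0.905900))/(1+17/400) = 8987/10000 ≈ 0.898700
step 6 [3y] swap r/2=1341/54922: DF=(1 − 1341/54922·(0.979300+0.932900+0.909500+0.905900+0.898700))/(1+1341/54922) = 8659/10000 ≈ 0.865900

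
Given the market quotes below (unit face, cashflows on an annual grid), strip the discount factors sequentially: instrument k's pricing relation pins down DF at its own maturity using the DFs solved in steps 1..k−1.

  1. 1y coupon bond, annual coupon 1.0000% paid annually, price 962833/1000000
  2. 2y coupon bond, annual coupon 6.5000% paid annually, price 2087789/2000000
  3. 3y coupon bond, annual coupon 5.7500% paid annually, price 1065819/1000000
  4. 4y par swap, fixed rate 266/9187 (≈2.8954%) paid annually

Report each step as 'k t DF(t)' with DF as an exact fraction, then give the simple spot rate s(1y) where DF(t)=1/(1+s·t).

step 1 [1y] bond c/1=1/100: DF=(962833/1000000 − 1/100·(0))/(1+1/100) = 9533/10000 ≈ 0.953300
step 2 [2y] bond c/1=13/200: DF=(2087789/2000000 − 13/200·(0.953300))/(1+13/200) = 461/500 ≈ 0.922000
step 3 [3y] bond c/1=23/400: DF=(1065819/1000000 − 23/400·(0.953300+0.922000))/(1+23/400) = 9059/10000 ≈ 0.905900
step 4 [4y] swap r/1=266/9187: DF=(1 − 266/9187·(0.953300+0.922000+0.905900))/(1+266/9187) = 1117/1250 ≈ 0.893600

1 1 9533/10000
2 2 461/500
3 3 9059/10000
4 4 1117/1250
s(1y) = (1/(9533/10000) − 1)/(1) = 467/9533 ≈ 4.8988%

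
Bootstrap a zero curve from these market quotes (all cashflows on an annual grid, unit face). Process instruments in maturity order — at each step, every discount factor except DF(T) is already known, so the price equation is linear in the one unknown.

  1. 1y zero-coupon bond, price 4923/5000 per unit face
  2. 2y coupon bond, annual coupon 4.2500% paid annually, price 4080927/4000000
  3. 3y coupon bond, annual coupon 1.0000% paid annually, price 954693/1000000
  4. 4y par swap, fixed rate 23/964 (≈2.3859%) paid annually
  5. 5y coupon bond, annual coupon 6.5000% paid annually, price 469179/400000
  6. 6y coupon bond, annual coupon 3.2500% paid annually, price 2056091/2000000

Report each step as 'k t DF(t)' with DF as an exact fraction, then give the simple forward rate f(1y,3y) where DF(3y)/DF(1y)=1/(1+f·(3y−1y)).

step 1 [1y] zero: DF = P = 4923/5000 ≈ 0.984600
step 2 [2y] bond c/1=17/400: DF=(4080927/4000000 − 17/400·(0.984600))/(1+17/400) = 1877/2000 ≈ 0.938500
step 3 [3y] bond c/1=1/100: DF=(954693/1000000 − 1/100·(0.984600+0.938500))/(1+1/100) = 4631/5000 ≈ 0.926200
step 4 [4y] swap r/1=23/964: DF=(1 − 23/964·(0.984600+0.938500+0.926200))/(1+23/964) = 9103/10000 ≈ 0.910300
step 5 [5y] bond c/1=13/200: DF=(469179/400000 − 13/200·(0.984600+0.938500+0.926200+0.910300))/(1+13/200) = 8719/10000 ≈ 0.871900
step 6 [6y] bond c/1=13/400: DF=(2056091/2000000 − 13/400·(0.984600+0.938500+0.926200+0.910300+0.871900))/(1+13/400) = 8499/10000 ≈ 0.849900

1 1 4923/5000
2 2 1877/2000
3 3 4631/5000
4 4 9103/10000
5 5 8719/10000
6 6 8499/10000
f(1y,3y) = ((4923/5000)/(4631/5000) − 1)/(2) = 146/4631 ≈ 3.1527%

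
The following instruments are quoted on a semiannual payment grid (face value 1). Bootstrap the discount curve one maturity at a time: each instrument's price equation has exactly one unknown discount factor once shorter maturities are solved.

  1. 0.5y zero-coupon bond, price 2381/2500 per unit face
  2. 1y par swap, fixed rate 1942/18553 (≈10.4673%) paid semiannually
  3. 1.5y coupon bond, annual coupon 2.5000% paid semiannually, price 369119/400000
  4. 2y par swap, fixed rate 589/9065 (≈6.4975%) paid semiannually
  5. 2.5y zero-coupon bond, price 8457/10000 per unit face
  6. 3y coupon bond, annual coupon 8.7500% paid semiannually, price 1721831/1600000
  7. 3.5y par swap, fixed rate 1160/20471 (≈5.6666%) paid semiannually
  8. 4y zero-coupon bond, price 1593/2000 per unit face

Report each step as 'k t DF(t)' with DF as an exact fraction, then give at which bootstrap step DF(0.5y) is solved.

step 1 [0.5y] zero: DF = P = 2381/2500 ≈ 0.952400
step 2 [1y] swap r/2=971/18553: DF=(1 − 971/18553·(0.952400))/(1+971/18553) = 9029/10000 ≈ 0.902900
step 3 [1.5y] bond c/2=1/80: DF=(369119/400000 − 1/80·(0.952400+0.902900))/(1+1/80) = 1777/2000 ≈ 0.888500
step 4 [2y] swap r/2=589/18130: DF=(1 − 589/18130·(0.952400+0.902900+0.888500))/(1+589/18130) = 4411/5000 ≈ 0.882200
step 5 [2.5y] zero: DF = P = 8457/10000 ≈ 0.845700
step 6 [3y] bond c/2=7/160: DF=(1721831/1600000 − 7/160·(0.952400+0.902900+0.888500+0.882200+0.845700))/(1+7/160) = 2109/2500 ≈ 0.843600
step 7 [3.5y] swap r/2=580/20471: DF=(1 − 580/20471·(0.952400+0.902900+0.888500+0.882200+0.845700+0.843600))/(1+580/20471) = 413/500 ≈ 0.826000
step 8 [4y] zero: DF = P = 1593/2000 ≈ 0.796500

1 1/2 2381/2500
2 1 9029/10000
3 3/2 1777/2000
4 2 4411/5000
5 5/2 8457/10000
6 3 2109/2500
7 7/2 413/500
8 4 1593/2000
DF(0.5y) is solved at step 1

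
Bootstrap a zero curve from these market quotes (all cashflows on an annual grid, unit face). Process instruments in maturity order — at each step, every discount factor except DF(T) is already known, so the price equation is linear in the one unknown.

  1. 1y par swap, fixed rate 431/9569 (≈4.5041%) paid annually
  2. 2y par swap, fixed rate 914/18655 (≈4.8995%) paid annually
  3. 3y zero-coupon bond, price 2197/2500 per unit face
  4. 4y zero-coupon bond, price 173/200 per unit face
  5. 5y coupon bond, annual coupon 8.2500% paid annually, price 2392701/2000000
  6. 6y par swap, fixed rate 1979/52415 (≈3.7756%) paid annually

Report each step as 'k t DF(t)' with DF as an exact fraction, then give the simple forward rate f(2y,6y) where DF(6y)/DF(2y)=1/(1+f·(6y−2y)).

1 1 9569/10000
2 2 4543/5000
3 3 2197/2500
4 4 173/200
5 5 8301/10000
6 6 8021/10000
f(2y,6y) = ((4543/5000)/(8021/10000) − 1)/(4) = 1065/32084 ≈ 3.3194%

step 1 [1y] swap r/1=431/9569: DF=(1 − 431/9569·(0))/(1+431/9569) = 9569/10000 ≈ 0.956900
step 2 [2y] swap r/1=914/18655: DF=(1 − 914/18655·(0.956900))/(1+914/18655) = 4543/5000 ≈ 0.908600
step 3 [3y] zero: DF = P = 2197/2500 ≈ 0.878800
step 4 [4y] zero: DF = P = 173/200 ≈ 0.865000
step 5 [5y] bond c/1=33/400: DF=(2392701/2000000 − 33/400·(0.956900+0.908600+0.878800+0.865000))/(1+33/400) = 8301/10000 ≈ 0.830100
step 6 [6y] swap r/1=1979/52415: DF=(1 − 1979/52415·(0.956900+0.908600+0.878800+0.865000+0.830100))/(1+1979/52415) = 8021/10000 ≈ 0.802100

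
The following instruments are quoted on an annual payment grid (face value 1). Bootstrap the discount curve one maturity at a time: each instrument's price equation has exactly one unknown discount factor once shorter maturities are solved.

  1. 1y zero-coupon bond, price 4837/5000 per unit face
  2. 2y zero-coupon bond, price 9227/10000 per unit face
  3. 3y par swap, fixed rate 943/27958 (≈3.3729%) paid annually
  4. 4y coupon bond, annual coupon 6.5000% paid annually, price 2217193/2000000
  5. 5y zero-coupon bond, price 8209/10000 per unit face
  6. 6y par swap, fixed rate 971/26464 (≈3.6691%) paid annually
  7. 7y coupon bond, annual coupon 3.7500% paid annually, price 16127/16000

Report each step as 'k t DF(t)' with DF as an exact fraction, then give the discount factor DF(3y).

step 1 [1y] zero: DF = P = 4837/5000 ≈ 0.967400
step 2 [2y] zero: DF = P = 9227/10000 ≈ 0.922700
step 3 [3y] swap r/1=943/27958: DF=(1 − 943/27958·(0.967400+0.922700))/(1+943/27958) = 9057/10000 ≈ 0.905700
step 4 [4y] bond c/1=13/200: DF=(2217193/2000000 − 13/200·(0.967400+0.922700+0.905700))/(1+13/200) = 8703/10000 ≈ 0.870300
step 5 [5y] zero: DF = P = 8209/10000 ≈ 0.820900
step 6 [6y] swap r/1=971/26464: DF=(1 − 971/26464·(0.967400+0.922700+0.905700+0.870300+0.820900))/(1+971/26464) = 4029/5000 ≈ 0.805800
step 7 [7y] bond c/1=3/80: DF=(16127/16000 − 3/80·(0.967400+0.922700+0.905700+0.870300+0.820900+0.805800))/(1+3/80) = 3901/5000 ≈ 0.780200

1 1 4837/5000
2 2 9227/10000
3 3 9057/10000
4 4 8703/10000
5 5 8209/10000
6 6 4029/5000
7 7 3901/5000
DF(3y) = 9057/10000 ≈ 0.905700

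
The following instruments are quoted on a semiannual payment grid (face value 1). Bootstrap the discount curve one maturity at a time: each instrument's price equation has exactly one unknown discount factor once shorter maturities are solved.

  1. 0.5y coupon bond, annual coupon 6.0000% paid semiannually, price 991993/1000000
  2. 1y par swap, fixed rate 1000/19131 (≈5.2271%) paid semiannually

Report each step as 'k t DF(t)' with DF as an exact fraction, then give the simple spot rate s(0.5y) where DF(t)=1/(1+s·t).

step 1 [0.5y] bond c/2=3/100: DF=(991993/1000000 − 3/100·(0))/(1+3/100) = 9631/10000 ≈ 0.963100
step 2 [1y] swap r/2=500/19131: DF=(1 − 500/19131·(0.963100))/(1+500/19131) = 19/20 ≈ 0.950000

1 1/2 9631/10000
2 1 19/20
s(0.5y) = (1/(9631/10000) − 1)/(1/2) = 738/9631 ≈ 7.6628%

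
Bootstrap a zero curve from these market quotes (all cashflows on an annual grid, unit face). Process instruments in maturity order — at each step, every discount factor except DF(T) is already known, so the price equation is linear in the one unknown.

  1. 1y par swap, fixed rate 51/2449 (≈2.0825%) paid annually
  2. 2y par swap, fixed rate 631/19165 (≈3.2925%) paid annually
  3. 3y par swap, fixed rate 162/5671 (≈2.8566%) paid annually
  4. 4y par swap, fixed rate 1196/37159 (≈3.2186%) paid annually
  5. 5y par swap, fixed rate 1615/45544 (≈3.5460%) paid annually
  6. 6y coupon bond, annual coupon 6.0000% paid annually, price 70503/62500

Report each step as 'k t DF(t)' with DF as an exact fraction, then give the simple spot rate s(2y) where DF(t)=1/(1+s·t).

1 1 2449/2500
2 2 9369/10000
3 3 919/1000
4 4 2201/2500
5 5 1677/2000
6 6 504/625
s(2y) = (1/(9369/10000) − 1)/(2) = 631/18738 ≈ 3.3675%

step 1 [1y] swap r/1=51/2449: DF=(1 − 51/2449·(0))/(1+51/2449) = 2449/2500 ≈ 0.979600
step 2 [2y] swap r/1=631/19165: DF=(1 − 631/19165·(0.979600))/(1+631/19165) = 9369/10000 ≈ 0.936900
step 3 [3y] swap r/1=162/5671: DF=(1 − 162/5671·(0.979600+0.936900))/(1+162/5671) = 919/1000 ≈ 0.919000
step 4 [4y] swap r/1=1196/37159: DF=(1 − 1196/37159·(0.979600+0.936900+0.919000))/(1+1196/37159) = 2201/2500 ≈ 0.880400
step 5 [5y] swap r/1=1615/45544: DF=(1 − 1615/45544·(0.979600+0.936900+0.919000+0.880400))/(1+1615/45544) = 1677/2000 ≈ 0.838500
step 6 [6y] bond c/1=3/50: DF=(70503/62500 − 3/50·(0.979600+0.936900+0.919000+0.880400+0.838500))/(1+3/50) = 504/625 ≈ 0.806400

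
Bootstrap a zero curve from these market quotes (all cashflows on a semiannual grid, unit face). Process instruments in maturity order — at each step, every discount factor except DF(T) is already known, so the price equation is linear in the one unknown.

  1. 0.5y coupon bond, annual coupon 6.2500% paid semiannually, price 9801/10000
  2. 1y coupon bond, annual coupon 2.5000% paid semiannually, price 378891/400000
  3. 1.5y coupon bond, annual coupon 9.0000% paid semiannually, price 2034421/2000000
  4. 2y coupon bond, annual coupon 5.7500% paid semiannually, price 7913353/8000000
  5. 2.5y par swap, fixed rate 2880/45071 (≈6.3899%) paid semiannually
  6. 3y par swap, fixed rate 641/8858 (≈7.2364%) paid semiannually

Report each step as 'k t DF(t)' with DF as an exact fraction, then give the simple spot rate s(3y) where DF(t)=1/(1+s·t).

step 1 [0.5y] bond c/2=1/32: DF=(9801/10000 − 1/32·(0))/(1+1/32) = 594/625 ≈ 0.950400
step 2 [1y] bond c/2=1/80: DF=(378891/400000 − 1/80·(0.950400))/(1+1/80) = 4619/5000 ≈ 0.923800
step 3 [1.5y] bond c/2=9/200: DF=(2034421/2000000 − 9/200·(0.950400+0.923800))/(1+9/200) = 8927/10000 ≈ 0.892700
step 4 [2y] bond c/2=23/800: DF=(7913353/8000000 − 23/800·(0.950400+0.923800+0.892700))/(1+23/800) = 4421/5000 ≈ 0.884200
step 5 [2.5y] swap r/2=1440/45071: DF=(1 − 1440/45071·(0.950400+0.923800+0.892700+0.884200))/(1+1440/45071) = 107/125 ≈ 0.856000
step 6 [3y] swap r/2=641/17716: DF=(1 − 641/17716·(0.950400+0.923800+0.892700+0.884200+0.856000))/(1+641/17716) = 8077/10000 ≈ 0.807700

1 1/2 594/625
2 1 4619/5000
3 3/2 8927/10000
4 2 4421/5000
5 5/2 107/125
6 3 8077/10000
s(3y) = (1/(8077/10000) − 1)/(3) = 641/8077 ≈ 7.9361%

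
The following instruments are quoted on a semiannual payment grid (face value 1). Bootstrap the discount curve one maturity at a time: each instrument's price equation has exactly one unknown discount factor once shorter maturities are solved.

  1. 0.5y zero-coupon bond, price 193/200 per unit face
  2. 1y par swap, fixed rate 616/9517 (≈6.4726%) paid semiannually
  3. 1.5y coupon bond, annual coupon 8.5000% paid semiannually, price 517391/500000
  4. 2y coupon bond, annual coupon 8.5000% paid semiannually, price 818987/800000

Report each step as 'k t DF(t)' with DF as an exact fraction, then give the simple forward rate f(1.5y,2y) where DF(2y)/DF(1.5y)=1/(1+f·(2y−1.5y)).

1 1/2 193/200
2 1 1173/1250
3 3/2 183/200
4 2 8671/10000
f(1.5y,2y) = ((183/200)/(8671/10000) − 1)/(1/2) = 958/8671 ≈ 11.0483%

step 1 [0.5y] zero: DF = P = 193/200 ≈ 0.965000
step 2 [1y] swap r/2=308/9517: DF=(1 − 308/9517·(0.965000))/(1+308/9517) = 1173/1250 ≈ 0.938400
step 3 [1.5y] bond c/2=17/400: DF=(517391/500000 − 17/400·(0.965000+0.938400))/(1+17/400) = 183/200 ≈ 0.915000
step 4 [2y] bond c/2=17/400: DF=(818987/800000 − 17/400·(0.965000+0.938400+0.915000))/(1+17/400) = 8671/10000 ≈ 0.867100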